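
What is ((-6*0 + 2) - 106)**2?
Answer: 10816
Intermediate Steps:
((-6*0 + 2) - 106)**2 = ((0 + 2) - 106)**2 = (2 - 106)**2 = (-104)**2 = 10816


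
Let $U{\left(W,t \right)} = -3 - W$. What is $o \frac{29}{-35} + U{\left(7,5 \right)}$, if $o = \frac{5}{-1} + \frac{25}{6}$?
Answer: $- \frac{391}{42} \approx -9.3095$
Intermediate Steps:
$o = - \frac{5}{6}$ ($o = 5 \left(-1\right) + 25 \cdot \frac{1}{6} = -5 + \frac{25}{6} = - \frac{5}{6} \approx -0.83333$)
$o \frac{29}{-35} + U{\left(7,5 \right)} = - \frac{5 \frac{29}{-35}}{6} - 10 = - \frac{5 \cdot 29 \left(- \frac{1}{35}\right)}{6} - 10 = \left(- \frac{5}{6}\right) \left(- \frac{29}{35}\right) - 10 = \frac{29}{42} - 10 = - \frac{391}{42}$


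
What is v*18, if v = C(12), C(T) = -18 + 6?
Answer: -216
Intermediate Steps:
C(T) = -12
v = -12
v*18 = -12*18 = -216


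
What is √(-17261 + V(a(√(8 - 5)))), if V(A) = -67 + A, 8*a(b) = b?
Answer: √(-277248 + 2*√3)/4 ≈ 131.64*I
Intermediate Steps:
a(b) = b/8
√(-17261 + V(a(√(8 - 5)))) = √(-17261 + (-67 + √(8 - 5)/8)) = √(-17261 + (-67 + √3/8)) = √(-17328 + √3/8)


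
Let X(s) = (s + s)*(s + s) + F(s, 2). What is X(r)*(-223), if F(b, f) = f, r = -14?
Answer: -175278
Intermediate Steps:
X(s) = 2 + 4*s² (X(s) = (s + s)*(s + s) + 2 = (2*s)*(2*s) + 2 = 4*s² + 2 = 2 + 4*s²)
X(r)*(-223) = (2 + 4*(-14)²)*(-223) = (2 + 4*196)*(-223) = (2 + 784)*(-223) = 786*(-223) = -175278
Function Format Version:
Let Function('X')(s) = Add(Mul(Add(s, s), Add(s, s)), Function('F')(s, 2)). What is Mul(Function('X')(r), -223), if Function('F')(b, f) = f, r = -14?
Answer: -175278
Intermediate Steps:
Function('X')(s) = Add(2, Mul(4, Pow(s, 2))) (Function('X')(s) = Add(Mul(Add(s, s), Add(s, s)), 2) = Add(Mul(Mul(2, s), Mul(2, s)), 2) = Add(Mul(4, Pow(s, 2)), 2) = Add(2, Mul(4, Pow(s, 2))))
Mul(Function('X')(r), -223) = Mul(Add(2, Mul(4, Pow(-14, 2))), -223) = Mul(Add(2, Mul(4, 196)), -223) = Mul(Add(2, 784), -223) = Mul(786, -223) = -175278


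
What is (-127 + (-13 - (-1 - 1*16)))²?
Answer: 15129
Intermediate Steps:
(-127 + (-13 - (-1 - 1*16)))² = (-127 + (-13 - (-1 - 16)))² = (-127 + (-13 - 1*(-17)))² = (-127 + (-13 + 17))² = (-127 + 4)² = (-123)² = 15129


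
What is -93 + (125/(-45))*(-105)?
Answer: 596/3 ≈ 198.67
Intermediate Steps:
-93 + (125/(-45))*(-105) = -93 + (125*(-1/45))*(-105) = -93 - 25/9*(-105) = -93 + 875/3 = 596/3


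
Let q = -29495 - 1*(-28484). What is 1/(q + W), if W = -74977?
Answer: -1/75988 ≈ -1.3160e-5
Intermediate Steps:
q = -1011 (q = -29495 + 28484 = -1011)
1/(q + W) = 1/(-1011 - 74977) = 1/(-75988) = -1/75988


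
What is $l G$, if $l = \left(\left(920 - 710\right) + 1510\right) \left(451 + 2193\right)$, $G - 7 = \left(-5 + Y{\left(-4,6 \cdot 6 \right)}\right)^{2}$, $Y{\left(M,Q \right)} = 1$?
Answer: $104596640$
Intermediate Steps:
$G = 23$ ($G = 7 + \left(-5 + 1\right)^{2} = 7 + \left(-4\right)^{2} = 7 + 16 = 23$)
$l = 4547680$ ($l = \left(\left(920 - 710\right) + 1510\right) 2644 = \left(210 + 1510\right) 2644 = 1720 \cdot 2644 = 4547680$)
$l G = 4547680 \cdot 23 = 104596640$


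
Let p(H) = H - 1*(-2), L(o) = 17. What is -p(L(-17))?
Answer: -19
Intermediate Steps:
p(H) = 2 + H (p(H) = H + 2 = 2 + H)
-p(L(-17)) = -(2 + 17) = -1*19 = -19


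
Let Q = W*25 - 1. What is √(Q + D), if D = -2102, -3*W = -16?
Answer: I*√17727/3 ≈ 44.381*I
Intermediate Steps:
W = 16/3 (W = -⅓*(-16) = 16/3 ≈ 5.3333)
Q = 397/3 (Q = (16/3)*25 - 1 = 400/3 - 1 = 397/3 ≈ 132.33)
√(Q + D) = √(397/3 - 2102) = √(-5909/3) = I*√17727/3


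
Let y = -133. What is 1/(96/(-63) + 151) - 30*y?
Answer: 12524631/3139 ≈ 3990.0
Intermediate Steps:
1/(96/(-63) + 151) - 30*y = 1/(96/(-63) + 151) - 30*(-133) = 1/(96*(-1/63) + 151) + 3990 = 1/(-32/21 + 151) + 3990 = 1/(3139/21) + 3990 = 21/3139 + 3990 = 12524631/3139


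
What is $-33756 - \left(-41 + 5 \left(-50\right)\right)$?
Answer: $-33465$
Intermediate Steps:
$-33756 - \left(-41 + 5 \left(-50\right)\right) = -33756 - \left(-41 - 250\right) = -33756 - -291 = -33756 + 291 = -33465$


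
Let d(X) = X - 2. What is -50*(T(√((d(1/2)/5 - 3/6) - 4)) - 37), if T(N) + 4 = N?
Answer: 2050 - 20*I*√30 ≈ 2050.0 - 109.54*I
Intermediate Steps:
d(X) = -2 + X
T(N) = -4 + N
-50*(T(√((d(1/2)/5 - 3/6) - 4)) - 37) = -50*((-4 + √(((-2 + 1/2)/5 - 3/6) - 4)) - 37) = -50*((-4 + √(((-2 + ½)*(⅕) - 3*⅙) - 4)) - 37) = -50*((-4 + √((-3/2*⅕ - ½) - 4)) - 37) = -50*((-4 + √((-3/10 - ½) - 4)) - 37) = -50*((-4 + √(-⅘ - 4)) - 37) = -50*((-4 + √(-24/5)) - 37) = -50*((-4 + 2*I*√30/5) - 37) = -50*(-41 + 2*I*√30/5) = 2050 - 20*I*√30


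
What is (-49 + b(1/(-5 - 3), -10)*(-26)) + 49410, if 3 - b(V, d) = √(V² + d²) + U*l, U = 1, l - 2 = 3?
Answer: 49413 + 13*√6401/4 ≈ 49673.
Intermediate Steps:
l = 5 (l = 2 + 3 = 5)
b(V, d) = -2 - √(V² + d²) (b(V, d) = 3 - (√(V² + d²) + 1*5) = 3 - (√(V² + d²) + 5) = 3 - (5 + √(V² + d²)) = 3 + (-5 - √(V² + d²)) = -2 - √(V² + d²))
(-49 + b(1/(-5 - 3), -10)*(-26)) + 49410 = (-49 + (-2 - √((1/(-5 - 3))² + (-10)²))*(-26)) + 49410 = (-49 + (-2 - √((1/(-8))² + 100))*(-26)) + 49410 = (-49 + (-2 - √((-⅛)² + 100))*(-26)) + 49410 = (-49 + (-2 - √(1/64 + 100))*(-26)) + 49410 = (-49 + (-2 - √(6401/64))*(-26)) + 49410 = (-49 + (-2 - √6401/8)*(-26)) + 49410 = (-49 + (52 + 13*√6401/4)) + 49410 = (3 + 13*√6401/4) + 49410 = 49413 + 13*√6401/4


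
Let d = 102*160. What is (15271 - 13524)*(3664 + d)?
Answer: 34912048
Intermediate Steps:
d = 16320
(15271 - 13524)*(3664 + d) = (15271 - 13524)*(3664 + 16320) = 1747*19984 = 34912048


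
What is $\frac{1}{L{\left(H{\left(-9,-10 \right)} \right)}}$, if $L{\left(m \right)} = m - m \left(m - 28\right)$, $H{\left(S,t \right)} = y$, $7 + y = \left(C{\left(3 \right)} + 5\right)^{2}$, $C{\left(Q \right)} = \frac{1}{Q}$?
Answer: $\frac{81}{13124} \approx 0.0061719$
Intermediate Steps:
$y = \frac{193}{9}$ ($y = -7 + \left(\frac{1}{3} + 5\right)^{2} = -7 + \left(\frac{16}{3}\right)^{2} = -7 + \frac{256}{9} = \frac{193}{9} \approx 21.444$)
$H{\left(S,t \right)} = \frac{193}{9}$
$L{\left(m \right)} = m - m \left(-28 + m\right)$
$\frac{1}{L{\left(H{\left(-9,-10 \right)} \right)}} = \frac{1}{\frac{193}{9} \left(29 - \frac{193}{9}\right)} = \frac{1}{\frac{193}{9} \cdot \frac{68}{9}} = \frac{1}{\frac{13124}{81}} = \frac{81}{13124}$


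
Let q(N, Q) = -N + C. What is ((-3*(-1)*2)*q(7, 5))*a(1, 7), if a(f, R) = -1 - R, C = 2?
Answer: 240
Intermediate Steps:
q(N, Q) = 2 - N (q(N, Q) = -N + 2 = 2 - N)
((-3*(-1)*2)*q(7, 5))*a(1, 7) = ((-3*(-1)*2)*(2 - 1*7))*(-1 - 1*7) = ((3*2)*(2 - 7))*(-1 - 7) = (6*(-5))*(-8) = -30*(-8) = 240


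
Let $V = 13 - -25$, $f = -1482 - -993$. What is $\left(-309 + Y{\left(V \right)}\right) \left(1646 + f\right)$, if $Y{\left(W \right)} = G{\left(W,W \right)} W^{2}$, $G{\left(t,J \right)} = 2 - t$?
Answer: $-60503001$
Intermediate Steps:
$f = -489$ ($f = -1482 + 993 = -489$)
$V = 38$ ($V = 13 + 25 = 38$)
$Y{\left(W \right)} = W^{2} \left(2 - W\right)$ ($Y{\left(W \right)} = \left(2 - W\right) W^{2} = W^{2} \left(2 - W\right)$)
$\left(-309 + Y{\left(V \right)}\right) \left(1646 + f\right) = \left(-309 + 38^{2} \left(2 - 38\right)\right) \left(1646 - 489\right) = \left(-309 + 1444 \left(2 - 38\right)\right) 1157 = \left(-309 + 1444 \left(-36\right)\right) 1157 = \left(-309 - 51984\right) 1157 = \left(-52293\right) 1157 = -60503001$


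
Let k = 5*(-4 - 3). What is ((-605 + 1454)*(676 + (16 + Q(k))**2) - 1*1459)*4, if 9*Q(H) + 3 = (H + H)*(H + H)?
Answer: 28827849112/27 ≈ 1.0677e+9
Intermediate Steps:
k = -35 (k = 5*(-7) = -35)
Q(H) = -1/3 + 4*H**2/9 (Q(H) = -1/3 + ((H + H)*(H + H))/9 = -1/3 + ((2*H)*(2*H))/9 = -1/3 + (4*H**2)/9 = -1/3 + 4*H**2/9)
((-605 + 1454)*(676 + (16 + Q(k))**2) - 1*1459)*4 = ((-605 + 1454)*(676 + (16 + (-1/3 + (4/9)*(-35)**2))**2) - 1*1459)*4 = (849*(676 + (16 + (-1/3 + (4/9)*1225))**2) - 1459)*4 = (849*(676 + (16 + (-1/3 + 4900/9))**2) - 1459)*4 = (849*(676 + (16 + 4897/9)**2) - 1459)*4 = (849*(676 + (5041/9)**2) - 1459)*4 = (849*(676 + 25411681/81) - 1459)*4 = (849*(25466437/81) - 1459)*4 = (7207001671/27 - 1459)*4 = (7206962278/27)*4 = 28827849112/27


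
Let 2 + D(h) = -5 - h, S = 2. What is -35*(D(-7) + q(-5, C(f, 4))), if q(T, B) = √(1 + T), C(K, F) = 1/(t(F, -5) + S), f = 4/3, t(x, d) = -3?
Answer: -70*I ≈ -70.0*I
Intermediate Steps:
f = 4/3 (f = 4*(⅓) = 4/3 ≈ 1.3333)
C(K, F) = -1 (C(K, F) = 1/(-3 + 2) = 1/(-1) = -1)
D(h) = -7 - h (D(h) = -2 + (-5 - h) = -7 - h)
-35*(D(-7) + q(-5, C(f, 4))) = -35*((-7 - 1*(-7)) + √(1 - 5)) = -35*((-7 + 7) + √(-4)) = -35*(0 + 2*I) = -70*I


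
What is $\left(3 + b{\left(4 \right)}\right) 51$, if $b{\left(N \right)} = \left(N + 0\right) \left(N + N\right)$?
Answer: $1785$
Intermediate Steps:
$b{\left(N \right)} = 2 N^{2}$ ($b{\left(N \right)} = N 2 N = 2 N^{2}$)
$\left(3 + b{\left(4 \right)}\right) 51 = \left(3 + 2 \cdot 4^{2}\right) 51 = \left(3 + 2 \cdot 16\right) 51 = \left(3 + 32\right) 51 = 35 \cdot 51 = 1785$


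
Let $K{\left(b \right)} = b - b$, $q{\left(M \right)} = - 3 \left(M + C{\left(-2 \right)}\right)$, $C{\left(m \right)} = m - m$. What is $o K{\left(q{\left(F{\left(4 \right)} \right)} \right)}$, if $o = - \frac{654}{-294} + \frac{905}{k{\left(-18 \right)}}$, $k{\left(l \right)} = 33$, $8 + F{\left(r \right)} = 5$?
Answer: $0$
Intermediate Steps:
$C{\left(m \right)} = 0$
$F{\left(r \right)} = -3$ ($F{\left(r \right)} = -8 + 5 = -3$)
$q{\left(M \right)} = - 3 M$ ($q{\left(M \right)} = - 3 \left(M + 0\right) = - 3 M$)
$K{\left(b \right)} = 0$
$o = \frac{47942}{1617}$ ($o = - \frac{654}{-294} + \frac{905}{33} = \left(-654\right) \left(- \frac{1}{294}\right) + 905 \cdot \frac{1}{33} = \frac{109}{49} + \frac{905}{33} = \frac{47942}{1617} \approx 29.649$)
$o K{\left(q{\left(F{\left(4 \right)} \right)} \right)} = \frac{47942}{1617} \cdot 0 = 0$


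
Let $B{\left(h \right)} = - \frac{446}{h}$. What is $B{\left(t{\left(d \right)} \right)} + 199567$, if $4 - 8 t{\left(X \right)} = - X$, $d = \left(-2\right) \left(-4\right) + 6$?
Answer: $\frac{1794319}{9} \approx 1.9937 \cdot 10^{5}$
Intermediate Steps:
$d = 14$ ($d = 8 + 6 = 14$)
$t{\left(X \right)} = \frac{1}{2} + \frac{X}{8}$ ($t{\left(X \right)} = \frac{1}{2} - \frac{\left(-1\right) X}{8} = \frac{1}{2} + \frac{X}{8}$)
$B{\left(t{\left(d \right)} \right)} + 199567 = - \frac{446}{\frac{1}{2} + \frac{1}{8} \cdot 14} + 199567 = - \frac{446}{\frac{1}{2} + \frac{7}{4}} + 199567 = - \frac{446}{\frac{9}{4}} + 199567 = \left(-446\right) \frac{4}{9} + 199567 = - \frac{1784}{9} + 199567 = \frac{1794319}{9}$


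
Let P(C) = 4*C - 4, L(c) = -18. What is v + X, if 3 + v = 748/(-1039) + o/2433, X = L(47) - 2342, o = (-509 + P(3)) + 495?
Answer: -1991741033/842629 ≈ -2363.7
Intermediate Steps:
P(C) = -4 + 4*C
o = -6 (o = (-509 + (-4 + 4*3)) + 495 = (-509 + (-4 + 12)) + 495 = (-509 + 8) + 495 = -501 + 495 = -6)
X = -2360 (X = -18 - 2342 = -2360)
v = -3136593/842629 (v = -3 + (748/(-1039) - 6/2433) = -3 + (748*(-1/1039) - 6*1/2433) = -3 + (-748/1039 - 2/811) = -3 - 608706/842629 = -3136593/842629 ≈ -3.7224)
v + X = -3136593/842629 - 2360 = -1991741033/842629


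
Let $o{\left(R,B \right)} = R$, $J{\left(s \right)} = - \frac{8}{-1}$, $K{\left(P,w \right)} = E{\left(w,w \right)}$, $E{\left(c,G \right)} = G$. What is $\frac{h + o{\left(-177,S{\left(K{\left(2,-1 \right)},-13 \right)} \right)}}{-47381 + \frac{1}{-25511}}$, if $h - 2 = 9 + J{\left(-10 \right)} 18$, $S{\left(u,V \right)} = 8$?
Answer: $\frac{280621}{604368346} \approx 0.00046432$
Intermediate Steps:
$K{\left(P,w \right)} = w$
$J{\left(s \right)} = 8$ ($J{\left(s \right)} = \left(-8\right) \left(-1\right) = 8$)
$h = 155$ ($h = 2 + \left(9 + 8 \cdot 18\right) = 2 + \left(9 + 144\right) = 2 + 153 = 155$)
$\frac{h + o{\left(-177,S{\left(K{\left(2,-1 \right)},-13 \right)} \right)}}{-47381 + \frac{1}{-25511}} = \frac{155 - 177}{-47381 + \frac{1}{-25511}} = - \frac{22}{-47381 - \frac{1}{25511}} = - \frac{22}{- \frac{1208736692}{25511}} = \left(-22\right) \left(- \frac{25511}{1208736692}\right) = \frac{280621}{604368346}$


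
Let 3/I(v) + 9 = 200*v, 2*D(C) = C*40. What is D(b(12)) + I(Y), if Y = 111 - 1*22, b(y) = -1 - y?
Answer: -4625657/17791 ≈ -260.00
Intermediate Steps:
Y = 89 (Y = 111 - 22 = 89)
D(C) = 20*C (D(C) = (C*40)/2 = (40*C)/2 = 20*C)
I(v) = 3/(-9 + 200*v)
D(b(12)) + I(Y) = 20*(-1 - 1*12) + 3/(-9 + 200*89) = 20*(-1 - 12) + 3/(-9 + 17800) = 20*(-13) + 3/17791 = -260 + 3*(1/17791) = -260 + 3/17791 = -4625657/17791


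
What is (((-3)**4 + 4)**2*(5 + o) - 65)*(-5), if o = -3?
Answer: -71925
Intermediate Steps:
(((-3)**4 + 4)**2*(5 + o) - 65)*(-5) = (((-3)**4 + 4)**2*(5 - 3) - 65)*(-5) = ((81 + 4)**2*2 - 65)*(-5) = (85**2*2 - 65)*(-5) = (7225*2 - 65)*(-5) = (14450 - 65)*(-5) = 14385*(-5) = -71925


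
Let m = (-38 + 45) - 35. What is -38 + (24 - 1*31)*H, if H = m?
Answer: 158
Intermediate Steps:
m = -28 (m = 7 - 35 = -28)
H = -28
-38 + (24 - 1*31)*H = -38 + (24 - 1*31)*(-28) = -38 + (24 - 31)*(-28) = -38 - 7*(-28) = -38 + 196 = 158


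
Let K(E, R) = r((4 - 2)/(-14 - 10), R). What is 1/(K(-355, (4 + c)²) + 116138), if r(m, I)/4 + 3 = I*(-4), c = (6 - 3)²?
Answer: 1/113422 ≈ 8.8166e-6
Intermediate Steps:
c = 9 (c = 3² = 9)
r(m, I) = -12 - 16*I (r(m, I) = -12 + 4*(I*(-4)) = -12 + 4*(-4*I) = -12 - 16*I)
K(E, R) = -12 - 16*R
1/(K(-355, (4 + c)²) + 116138) = 1/((-12 - 16*(4 + 9)²) + 116138) = 1/((-12 - 16*13²) + 116138) = 1/((-12 - 16*169) + 116138) = 1/((-12 - 2704) + 116138) = 1/(-2716 + 116138) = 1/113422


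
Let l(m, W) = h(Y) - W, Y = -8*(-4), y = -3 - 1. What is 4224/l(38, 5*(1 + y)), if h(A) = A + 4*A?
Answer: 4224/175 ≈ 24.137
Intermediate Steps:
y = -4
Y = 32 (Y = -4*(-8) = 32)
h(A) = 5*A
l(m, W) = 160 - W (l(m, W) = 5*32 - W = 160 - W)
4224/l(38, 5*(1 + y)) = 4224/(160 - 5*(1 - 4)) = 4224/(160 - 5*(-3)) = 4224/(160 - 1*(-15)) = 4224/(160 + 15) = 4224/175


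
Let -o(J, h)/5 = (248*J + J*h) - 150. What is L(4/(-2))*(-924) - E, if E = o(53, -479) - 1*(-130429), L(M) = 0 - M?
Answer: -194242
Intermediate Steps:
L(M) = -M
o(J, h) = 750 - 1240*J - 5*J*h (o(J, h) = -5*((248*J + J*h) - 150) = -5*(-150 + 248*J + J*h) = 750 - 1240*J - 5*J*h)
E = 192394 (E = (750 - 1240*53 - 5*53*(-479)) - 1*(-130429) = (750 - 65720 + 126935) + 130429 = 61965 + 130429 = 192394)
L(4/(-2))*(-924) - E = -4/(-2)*(-924) - 1*192394 = -4*(-1)/2*(-924) - 192394 = -1*(-2)*(-924) - 192394 = 2*(-924) - 192394 = -1848 - 192394 = -194242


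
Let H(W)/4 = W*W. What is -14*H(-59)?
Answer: -194936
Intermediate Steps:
H(W) = 4*W**2 (H(W) = 4*(W*W) = 4*W**2)
-14*H(-59) = -56*(-59)**2 = -56*3481 = -14*13924 = -194936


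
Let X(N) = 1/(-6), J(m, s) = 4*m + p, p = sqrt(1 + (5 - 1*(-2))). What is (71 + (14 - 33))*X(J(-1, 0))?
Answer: -26/3 ≈ -8.6667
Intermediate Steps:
p = 2*sqrt(2) (p = sqrt(1 + (5 + 2)) = sqrt(1 + 7) = sqrt(8) = 2*sqrt(2) ≈ 2.8284)
J(m, s) = 2*sqrt(2) + 4*m (J(m, s) = 4*m + 2*sqrt(2) = 2*sqrt(2) + 4*m)
X(N) = -1/6
(71 + (14 - 33))*X(J(-1, 0)) = (71 + (14 - 33))*(-1/6) = (71 - 19)*(-1/6) = 52*(-1/6) = -26/3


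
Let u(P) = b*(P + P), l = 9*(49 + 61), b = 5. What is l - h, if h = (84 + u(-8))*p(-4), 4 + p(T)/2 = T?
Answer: 1054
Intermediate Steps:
p(T) = -8 + 2*T
l = 990 (l = 9*110 = 990)
u(P) = 10*P (u(P) = 5*(P + P) = 5*(2*P) = 10*P)
h = -64 (h = (84 + 10*(-8))*(-8 + 2*(-4)) = (84 - 80)*(-8 - 8) = 4*(-16) = -64)
l - h = 990 - 1*(-64) = 990 + 64 = 1054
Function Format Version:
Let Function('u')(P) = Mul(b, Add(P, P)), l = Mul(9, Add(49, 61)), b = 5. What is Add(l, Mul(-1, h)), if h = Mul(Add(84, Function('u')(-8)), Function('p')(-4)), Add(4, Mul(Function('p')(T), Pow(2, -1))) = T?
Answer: 1054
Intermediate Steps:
Function('p')(T) = Add(-8, Mul(2, T))
l = 990 (l = Mul(9, 110) = 990)
Function('u')(P) = Mul(10, P) (Function('u')(P) = Mul(5, Add(P, P)) = Mul(5, Mul(2, P)) = Mul(10, P))
h = -64 (h = Mul(Add(84, Mul(10, -8)), Add(-8, Mul(2, -4))) = Mul(Add(84, -80), Add(-8, -8)) = Mul(4, -16) = -64)
Add(l, Mul(-1, h)) = Add(990, Mul(-1, -64)) = Add(990, 64) = 1054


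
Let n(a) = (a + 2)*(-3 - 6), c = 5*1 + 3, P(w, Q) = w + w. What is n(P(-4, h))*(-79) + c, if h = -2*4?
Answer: -4258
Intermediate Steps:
h = -8
P(w, Q) = 2*w
c = 8 (c = 5 + 3 = 8)
n(a) = -18 - 9*a (n(a) = (2 + a)*(-9) = -18 - 9*a)
n(P(-4, h))*(-79) + c = (-18 - 18*(-4))*(-79) + 8 = (-18 - 9*(-8))*(-79) + 8 = (-18 + 72)*(-79) + 8 = 54*(-79) + 8 = -4266 + 8 = -4258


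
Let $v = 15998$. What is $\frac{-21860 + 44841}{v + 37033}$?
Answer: $\frac{22981}{53031} \approx 0.43335$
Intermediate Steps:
$\frac{-21860 + 44841}{v + 37033} = \frac{-21860 + 44841}{15998 + 37033} = \frac{22981}{53031}$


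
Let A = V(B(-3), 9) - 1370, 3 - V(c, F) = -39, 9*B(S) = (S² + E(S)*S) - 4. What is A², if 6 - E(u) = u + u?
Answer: 1763584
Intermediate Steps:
E(u) = 6 - 2*u (E(u) = 6 - (u + u) = 6 - 2*u)
B(S) = -4/9 + S²/9 + S*(6 - 2*S)/9 (B(S) = ((S² + (6 - 2*S)*S) - 4)/9 = ((S² + S*(6 - 2*S)) - 4)/9 = (-4 + S² + S*(6 - 2*S))/9 = -4/9 + S²/9 + S*(6 - 2*S)/9)
V(c, F) = 42 (V(c, F) = 3 - 1*(-39) = 3 + 39 = 42)
A = -1328 (A = 42 - 1370 = -1328)
A² = (-1328)² = 1763584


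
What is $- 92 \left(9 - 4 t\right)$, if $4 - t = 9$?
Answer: $-2668$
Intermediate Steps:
$t = -5$ ($t = 4 - 9 = -5$)
$- 92 \left(9 - 4 t\right) = - 92 \left(9 - -20\right) = - 92 \left(9 + 20\right) = \left(-92\right) 29 = -2668$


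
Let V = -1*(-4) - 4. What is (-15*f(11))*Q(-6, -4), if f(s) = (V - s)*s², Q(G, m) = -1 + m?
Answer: -99825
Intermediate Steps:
V = 0 (V = 4 - 4 = 0)
f(s) = -s³ (f(s) = (0 - s)*s² = (-s)*s² = -s³)
(-15*f(11))*Q(-6, -4) = (-(-15)*11³)*(-1 - 4) = -(-15)*1331*(-5) = -15*(-1331)*(-5) = 19965*(-5) = -99825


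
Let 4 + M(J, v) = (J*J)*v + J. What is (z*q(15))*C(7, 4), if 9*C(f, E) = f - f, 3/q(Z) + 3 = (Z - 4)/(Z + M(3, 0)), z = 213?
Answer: 0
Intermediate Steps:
M(J, v) = -4 + J + v*J² (M(J, v) = -4 + ((J*J)*v + J) = -4 + (J²*v + J) = -4 + (v*J² + J) = -4 + (J + v*J²) = -4 + J + v*J²)
q(Z) = 3/(-3 + (-4 + Z)/(-1 + Z)) (q(Z) = 3/(-3 + (Z - 4)/(Z + (-4 + 3 + 0*3²))) = 3/(-3 + (-4 + Z)/(Z + (-4 + 3 + 0*9))) = 3/(-3 + (-4 + Z)/(Z + (-4 + 3 + 0))) = 3/(-3 + (-4 + Z)/(Z - 1)) = 3/(-3 + (-4 + Z)/(-1 + Z)))
C(f, E) = 0 (C(f, E) = (f - f)/9 = (⅑)*0 = 0)
(z*q(15))*C(7, 4) = (213*(3*(1 - 1*15)/(1 + 2*15)))*0 = (213*(3*(1 - 15)/(1 + 30)))*0 = (213*(3*(-14)/31))*0 = (213*(3*(1/31)*(-14)))*0 = (213*(-42/31))*0 = -8946/31*0 = 0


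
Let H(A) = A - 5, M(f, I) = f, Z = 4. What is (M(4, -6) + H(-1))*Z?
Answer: -8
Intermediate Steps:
H(A) = -5 + A
(M(4, -6) + H(-1))*Z = (4 + (-5 - 1))*4 = (4 - 6)*4 = -2*4 = -8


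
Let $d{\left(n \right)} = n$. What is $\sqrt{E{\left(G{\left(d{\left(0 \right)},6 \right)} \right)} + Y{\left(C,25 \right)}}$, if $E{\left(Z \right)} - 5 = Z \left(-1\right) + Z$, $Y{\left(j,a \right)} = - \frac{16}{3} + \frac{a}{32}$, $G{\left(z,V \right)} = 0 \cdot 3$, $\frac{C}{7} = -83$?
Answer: $\frac{\sqrt{258}}{24} \approx 0.66927$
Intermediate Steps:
$C = -581$ ($C = 7 \left(-83\right) = -581$)
$G{\left(z,V \right)} = 0$
$Y{\left(j,a \right)} = - \frac{16}{3} + \frac{a}{32}$ ($Y{\left(j,a \right)} = \left(-16\right) \frac{1}{3} + a \frac{1}{32} = - \frac{16}{3} + \frac{a}{32}$)
$E{\left(Z \right)} = 5$ ($E{\left(Z \right)} = 5 + \left(Z \left(-1\right) + Z\right) = 5 + \left(- Z + Z\right) = 5 + 0 = 5$)
$\sqrt{E{\left(G{\left(d{\left(0 \right)},6 \right)} \right)} + Y{\left(C,25 \right)}} = \sqrt{5 + \left(- \frac{16}{3} + \frac{1}{32} \cdot 25\right)} = \sqrt{5 + \left(- \frac{16}{3} + \frac{25}{32}\right)} = \sqrt{5 - \frac{437}{96}} = \sqrt{\frac{43}{96}} = \frac{\sqrt{258}}{24}$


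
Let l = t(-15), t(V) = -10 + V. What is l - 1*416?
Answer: -441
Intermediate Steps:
l = -25 (l = -10 - 15 = -25)
l - 1*416 = -25 - 1*416 = -25 - 416 = -441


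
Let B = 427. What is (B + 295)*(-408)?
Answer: -294576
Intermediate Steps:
(B + 295)*(-408) = (427 + 295)*(-408) = 722*(-408) = -294576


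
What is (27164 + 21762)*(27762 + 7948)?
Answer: 1747147460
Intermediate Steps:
(27164 + 21762)*(27762 + 7948) = 48926*35710 = 1747147460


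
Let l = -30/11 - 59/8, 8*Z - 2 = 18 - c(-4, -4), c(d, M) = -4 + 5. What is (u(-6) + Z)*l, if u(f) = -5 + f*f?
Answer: -237363/704 ≈ -337.16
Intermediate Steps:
c(d, M) = 1
u(f) = -5 + f²
Z = 19/8 (Z = ¼ + (18 - 1*1)/8 = ¼ + (18 - 1)/8 = ¼ + (⅛)*17 = ¼ + 17/8 = 19/8 ≈ 2.3750)
l = -889/88 (l = -30*1/11 - 59*⅛ = -30/11 - 59/8 = -889/88 ≈ -10.102)
(u(-6) + Z)*l = ((-5 + (-6)²) + 19/8)*(-889/88) = ((-5 + 36) + 19/8)*(-889/88) = (31 + 19/8)*(-889/88) = (267/8)*(-889/88) = -237363/704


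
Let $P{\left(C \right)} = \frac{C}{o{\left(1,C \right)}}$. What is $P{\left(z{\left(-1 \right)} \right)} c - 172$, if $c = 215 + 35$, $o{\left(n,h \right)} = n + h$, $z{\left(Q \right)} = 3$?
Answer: $\frac{31}{2} \approx 15.5$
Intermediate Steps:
$o{\left(n,h \right)} = h + n$
$c = 250$
$P{\left(C \right)} = \frac{C}{1 + C}$ ($P{\left(C \right)} = \frac{C}{C + 1} = \frac{C}{1 + C}$)
$P{\left(z{\left(-1 \right)} \right)} c - 172 = \frac{3}{1 + 3} \cdot 250 - 172 = \frac{3}{4} \cdot 250 - 172 = \frac{375}{2} - 172 = \frac{31}{2}$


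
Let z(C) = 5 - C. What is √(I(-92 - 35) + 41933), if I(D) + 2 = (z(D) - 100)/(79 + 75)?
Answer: √248610131/77 ≈ 204.77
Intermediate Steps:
I(D) = -403/154 - D/154 (I(D) = -2 + ((5 - D) - 100)/(79 + 75) = -2 + (-95 - D)/154 = -2 + (-95 - D)*(1/154) = -2 + (-95/154 - D/154) = -403/154 - D/154)
√(I(-92 - 35) + 41933) = √((-403/154 - (-92 - 35)/154) + 41933) = √((-403/154 - 1/154*(-127)) + 41933) = √((-403/154 + 127/154) + 41933) = √(-138/77 + 41933) = √(3228703/77) = √248610131/77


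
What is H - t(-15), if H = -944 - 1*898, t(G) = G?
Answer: -1827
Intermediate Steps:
H = -1842 (H = -944 - 898 = -1842)
H - t(-15) = -1842 - 1*(-15) = -1842 + 15 = -1827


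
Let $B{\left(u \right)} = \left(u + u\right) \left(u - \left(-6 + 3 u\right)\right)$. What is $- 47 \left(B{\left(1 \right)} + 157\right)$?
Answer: $-7755$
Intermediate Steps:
$B{\left(u \right)} = 2 u \left(6 - 2 u\right)$ ($B{\left(u \right)} = 2 u \left(u - \left(-6 + 3 u\right)\right) = 2 u \left(6 - 2 u\right)$)
$- 47 \left(B{\left(1 \right)} + 157\right) = - 47 \left(4 \cdot 1 \left(3 - 1\right) + 157\right) = - 47 \left(4 \cdot 1 \cdot 2 + 157\right) = - 47 \left(8 + 157\right) = \left(-47\right) 165 = -7755$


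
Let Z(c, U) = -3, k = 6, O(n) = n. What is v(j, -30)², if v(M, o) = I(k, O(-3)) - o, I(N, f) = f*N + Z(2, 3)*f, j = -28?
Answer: 441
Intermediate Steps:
I(N, f) = -3*f + N*f (I(N, f) = f*N - 3*f = N*f - 3*f = -3*f + N*f)
v(M, o) = -9 - o (v(M, o) = -3*(-3 + 6) - o = -3*3 - o = -9 - o)
v(j, -30)² = (-9 - 1*(-30))² = (-9 + 30)² = 21² = 441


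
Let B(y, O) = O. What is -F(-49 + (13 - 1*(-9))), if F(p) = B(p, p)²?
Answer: -729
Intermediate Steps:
F(p) = p²
-F(-49 + (13 - 1*(-9))) = -(-49 + (13 - 1*(-9)))² = -(-49 + (13 + 9))² = -(-49 + 22)² = -1*(-27)² = -1*729 = -729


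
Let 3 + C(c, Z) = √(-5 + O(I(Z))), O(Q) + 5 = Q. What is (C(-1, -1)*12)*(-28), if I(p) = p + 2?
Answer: 1008 - 1008*I ≈ 1008.0 - 1008.0*I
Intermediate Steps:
I(p) = 2 + p
O(Q) = -5 + Q
C(c, Z) = -3 + √(-8 + Z) (C(c, Z) = -3 + √(-5 + (-5 + (2 + Z))) = -3 + √(-5 + (-3 + Z)) = -3 + √(-8 + Z))
(C(-1, -1)*12)*(-28) = ((-3 + √(-8 - 1))*12)*(-28) = ((-3 + √(-9))*12)*(-28) = ((-3 + 3*I)*12)*(-28) = (-36 + 36*I)*(-28) = 1008 - 1008*I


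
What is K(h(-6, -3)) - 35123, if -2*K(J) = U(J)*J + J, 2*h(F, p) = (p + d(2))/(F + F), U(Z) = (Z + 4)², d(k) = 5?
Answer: -121382735/3456 ≈ -35122.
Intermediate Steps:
U(Z) = (4 + Z)²
h(F, p) = (5 + p)/(4*F) (h(F, p) = ((p + 5)/(F + F))/2 = ((5 + p)/((2*F)))/2 = ((5 + p)*(1/(2*F)))/2 = ((5 + p)/(2*F))/2 = (5 + p)/(4*F))
K(J) = -J/2 - J*(4 + J)²/2 (K(J) = -((4 + J)²*J + J)/2 = -(J*(4 + J)² + J)/2 = -(J + J*(4 + J)²)/2 = -J/2 - J*(4 + J)²/2)
K(h(-6, -3)) - 35123 = -(¼)*(5 - 3)/(-6)*(1 + (4 + (¼)*(5 - 3)/(-6))²)/2 - 35123 = -(¼)*(-⅙)*2*(1 + (4 + (¼)*(-⅙)*2)²)/2 - 35123 = -½*(-1/12)*(1 + (4 - 1/12)²) - 35123 = -½*(-1/12)*(1 + (47/12)²) - 35123 = -½*(-1/12)*(1 + 2209/144) - 35123 = -½*(-1/12)*2353/144 - 35123 = 2353/3456 - 35123 = -121382735/3456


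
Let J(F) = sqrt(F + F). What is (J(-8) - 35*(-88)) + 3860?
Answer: 6940 + 4*I ≈ 6940.0 + 4.0*I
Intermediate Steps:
J(F) = sqrt(2)*sqrt(F) (J(F) = sqrt(2*F) = sqrt(2)*sqrt(F))
(J(-8) - 35*(-88)) + 3860 = (sqrt(2)*sqrt(-8) - 35*(-88)) + 3860 = (sqrt(2)*(2*I*sqrt(2)) + 3080) + 3860 = (4*I + 3080) + 3860 = (3080 + 4*I) + 3860 = 6940 + 4*I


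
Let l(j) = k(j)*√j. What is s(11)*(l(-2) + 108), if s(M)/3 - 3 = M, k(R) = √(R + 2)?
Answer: 4536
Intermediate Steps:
k(R) = √(2 + R)
s(M) = 9 + 3*M
l(j) = √j*√(2 + j) (l(j) = √(2 + j)*√j = √j*√(2 + j))
s(11)*(l(-2) + 108) = (9 + 3*11)*(√(-2)*√(2 - 2) + 108) = (9 + 33)*((I*√2)*√0 + 108) = 42*((I*√2)*0 + 108) = 42*(0 + 108) = 42*108 = 4536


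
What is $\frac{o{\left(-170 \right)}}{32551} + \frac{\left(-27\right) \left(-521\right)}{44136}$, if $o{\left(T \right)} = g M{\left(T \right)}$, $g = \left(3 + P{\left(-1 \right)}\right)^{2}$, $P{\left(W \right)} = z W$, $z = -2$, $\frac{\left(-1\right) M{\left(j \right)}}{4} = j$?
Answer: $\frac{134245213}{159630104} \approx 0.84098$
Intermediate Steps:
$M{\left(j \right)} = - 4 j$
$P{\left(W \right)} = - 2 W$
$g = 25$ ($g = \left(3 - -2\right)^{2} = \left(3 + 2\right)^{2} = 5^{2} = 25$)
$o{\left(T \right)} = - 100 T$ ($o{\left(T \right)} = 25 \left(- 4 T\right) = - 100 T$)
$\frac{o{\left(-170 \right)}}{32551} + \frac{\left(-27\right) \left(-521\right)}{44136} = \frac{\left(-100\right) \left(-170\right)}{32551} + \frac{\left(-27\right) \left(-521\right)}{44136} = 17000 \cdot \frac{1}{32551} + 14067 \cdot \frac{1}{44136} = \frac{17000}{32551} + \frac{1563}{4904} = \frac{134245213}{159630104}$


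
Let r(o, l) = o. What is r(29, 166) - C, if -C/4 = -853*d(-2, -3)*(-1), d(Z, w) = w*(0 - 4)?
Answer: 40973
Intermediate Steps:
d(Z, w) = -4*w (d(Z, w) = w*(-4) = -4*w)
C = -40944 (C = -(-3412)*-4*(-3)*(-1) = -(-3412)*12*(-1) = -(-3412)*(-12) = -4*10236 = -40944)
r(29, 166) - C = 29 - 1*(-40944) = 29 + 40944 = 40973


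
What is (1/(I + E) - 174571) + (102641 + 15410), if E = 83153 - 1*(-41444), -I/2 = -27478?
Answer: -10148335559/179553 ≈ -56520.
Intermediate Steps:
I = 54956 (I = -2*(-27478) = 54956)
E = 124597 (E = 83153 + 41444 = 124597)
(1/(I + E) - 174571) + (102641 + 15410) = (1/(54956 + 124597) - 174571) + (102641 + 15410) = (1/179553 - 174571) + 118051 = -31344746762/179553 + 118051 = -10148335559/179553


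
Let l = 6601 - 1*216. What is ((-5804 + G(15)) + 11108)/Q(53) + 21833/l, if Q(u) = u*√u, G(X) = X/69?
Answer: 21833/6385 + 121997*√53/64607 ≈ 17.166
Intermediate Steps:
G(X) = X/69 (G(X) = X*(1/69) = X/69)
Q(u) = u^(3/2)
l = 6385 (l = 6601 - 216 = 6385)
((-5804 + G(15)) + 11108)/Q(53) + 21833/l = ((-5804 + (1/69)*15) + 11108)/(53^(3/2)) + 21833/6385 = ((-5804 + 5/23) + 11108)/((53*√53)) + 21833*(1/6385) = (-133487/23 + 11108)*(√53/2809) + 21833/6385 = 121997*(√53/2809)/23 + 21833/6385 = 121997*√53/64607 + 21833/6385 = 21833/6385 + 121997*√53/64607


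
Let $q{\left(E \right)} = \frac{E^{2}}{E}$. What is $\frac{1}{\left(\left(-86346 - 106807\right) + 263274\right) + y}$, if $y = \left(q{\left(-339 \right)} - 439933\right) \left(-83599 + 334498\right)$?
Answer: $- \frac{1}{110463734407} \approx -9.0527 \cdot 10^{-12}$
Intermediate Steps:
$q{\left(E \right)} = E$
$y = -110463804528$ ($y = \left(-339 - 439933\right) \left(-83599 + 334498\right) = \left(-440272\right) 250899 = -110463804528$)
$\frac{1}{\left(\left(-86346 - 106807\right) + 263274\right) + y} = \frac{1}{\left(\left(-86346 - 106807\right) + 263274\right) - 110463804528} = \frac{1}{\left(-193153 + 263274\right) - 110463804528} = \frac{1}{70121 - 110463804528} = \frac{1}{-110463734407} = - \frac{1}{110463734407}$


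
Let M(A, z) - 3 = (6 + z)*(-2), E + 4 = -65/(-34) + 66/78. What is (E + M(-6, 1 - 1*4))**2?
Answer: 3515625/195364 ≈ 17.995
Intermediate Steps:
E = -549/442 (E = -4 + (-65/(-34) + 66/78) = -4 + (-65*(-1/34) + 66*(1/78)) = -4 + (65/34 + 11/13) = -4 + 1219/442 = -549/442 ≈ -1.2421)
M(A, z) = -9 - 2*z (M(A, z) = 3 + (6 + z)*(-2) = 3 + (-12 - 2*z) = -9 - 2*z)
(E + M(-6, 1 - 1*4))**2 = (-549/442 + (-9 - 2*(1 - 1*4)))**2 = (-549/442 + (-9 - 2*(1 - 4)))**2 = (-549/442 + (-9 - 2*(-3)))**2 = (-549/442 + (-9 + 6))**2 = (-549/442 - 3)**2 = (-1875/442)**2 = 3515625/195364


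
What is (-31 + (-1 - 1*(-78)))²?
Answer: 2116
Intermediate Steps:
(-31 + (-1 - 1*(-78)))² = (-31 + (-1 + 78))² = (-31 + 77)² = 46² = 2116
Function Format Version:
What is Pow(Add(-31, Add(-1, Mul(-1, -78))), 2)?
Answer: 2116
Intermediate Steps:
Pow(Add(-31, Add(-1, Mul(-1, -78))), 2) = Pow(Add(-31, Add(-1, 78)), 2) = Pow(Add(-31, 77), 2) = Pow(46, 2) = 2116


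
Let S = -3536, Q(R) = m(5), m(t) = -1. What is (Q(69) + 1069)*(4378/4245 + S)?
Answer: -5342115352/1415 ≈ -3.7753e+6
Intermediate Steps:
Q(R) = -1
(Q(69) + 1069)*(4378/4245 + S) = (-1 + 1069)*(4378/4245 - 3536) = 1068*(4378*(1/4245) - 3536) = 1068*(4378/4245 - 3536) = 1068*(-15005942/4245) = -5342115352/1415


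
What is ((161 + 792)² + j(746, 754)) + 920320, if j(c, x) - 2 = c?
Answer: 1829277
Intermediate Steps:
j(c, x) = 2 + c
((161 + 792)² + j(746, 754)) + 920320 = ((161 + 792)² + (2 + 746)) + 920320 = (953² + 748) + 920320 = (908209 + 748) + 920320 = 908957 + 920320 = 1829277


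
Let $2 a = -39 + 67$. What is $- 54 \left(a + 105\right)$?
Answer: $-6426$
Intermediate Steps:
$a = 14$ ($a = \frac{-39 + 67}{2} = \frac{1}{2} \cdot 28 = 14$)
$- 54 \left(a + 105\right) = - 54 \left(14 + 105\right) = \left(-54\right) 119 = -6426$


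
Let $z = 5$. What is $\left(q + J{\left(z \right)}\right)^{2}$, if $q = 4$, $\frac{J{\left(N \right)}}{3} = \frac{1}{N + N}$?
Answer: $\frac{1849}{100} \approx 18.49$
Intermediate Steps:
$J{\left(N \right)} = \frac{3}{2 N}$ ($J{\left(N \right)} = \frac{3}{N + N} = \frac{3}{2 N}$)
$\left(q + J{\left(z \right)}\right)^{2} = \left(4 + \frac{3}{2 \cdot 5}\right)^{2} = \left(4 + \frac{3}{2} \cdot \frac{1}{5}\right)^{2} = \left(4 + \frac{3}{10}\right)^{2} = \left(\frac{43}{10}\right)^{2} = \frac{1849}{100}$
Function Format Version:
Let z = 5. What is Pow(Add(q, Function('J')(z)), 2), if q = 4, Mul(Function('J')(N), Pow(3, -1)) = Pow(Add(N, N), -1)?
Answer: Rational(1849, 100) ≈ 18.490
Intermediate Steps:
Function('J')(N) = Mul(Rational(3, 2), Pow(N, -1)) (Function('J')(N) = Mul(3, Pow(Add(N, N), -1)) = Mul(3, Pow(Mul(2, N), -1)) = Mul(3, Mul(Rational(1, 2), Pow(N, -1))) = Mul(Rational(3, 2), Pow(N, -1)))
Pow(Add(q, Function('J')(z)), 2) = Pow(Add(4, Mul(Rational(3, 2), Pow(5, -1))), 2) = Pow(Add(4, Mul(Rational(3, 2), Rational(1, 5))), 2) = Pow(Add(4, Rational(3, 10)), 2) = Pow(Rational(43, 10), 2) = Rational(1849, 100)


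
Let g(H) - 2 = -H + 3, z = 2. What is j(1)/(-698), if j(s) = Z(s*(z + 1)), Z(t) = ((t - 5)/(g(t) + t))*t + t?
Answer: -9/3490 ≈ -0.0025788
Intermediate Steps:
g(H) = 5 - H (g(H) = 2 + (-H + 3) = 2 + (3 - H) = 5 - H)
Z(t) = t + t*(-1 + t/5) (Z(t) = ((t - 5)/((5 - t) + t))*t + t = ((-5 + t)/5)*t + t = ((-5 + t)*(1/5))*t + t = (-1 + t/5)*t + t = t*(-1 + t/5) + t = t + t*(-1 + t/5))
j(s) = 9*s**2/5 (j(s) = (s*(2 + 1))**2/5 = (s*3)**2/5 = (3*s)**2/5 = (9*s**2)/5 = 9*s**2/5)
j(1)/(-698) = ((9/5)*1**2)/(-698) = ((9/5)*1)*(-1/698) = (9/5)*(-1/698) = -9/3490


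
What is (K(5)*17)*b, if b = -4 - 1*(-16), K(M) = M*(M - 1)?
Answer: 4080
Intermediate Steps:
K(M) = M*(-1 + M)
b = 12 (b = -4 + 16 = 12)
(K(5)*17)*b = ((5*(-1 + 5))*17)*12 = ((5*4)*17)*12 = (20*17)*12 = 340*12 = 4080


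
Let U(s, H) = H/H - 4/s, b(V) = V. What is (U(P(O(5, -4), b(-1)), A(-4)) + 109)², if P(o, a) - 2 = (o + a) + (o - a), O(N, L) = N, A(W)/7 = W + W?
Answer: 108241/9 ≈ 12027.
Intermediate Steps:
A(W) = 14*W (A(W) = 7*(W + W) = 7*(2*W) = 14*W)
P(o, a) = 2 + 2*o (P(o, a) = 2 + ((o + a) + (o - a)) = 2 + ((a + o) + (o - a)) = 2 + 2*o)
U(s, H) = 1 - 4/s
(U(P(O(5, -4), b(-1)), A(-4)) + 109)² = ((-4 + (2 + 2*5))/(2 + 2*5) + 109)² = ((-4 + (2 + 10))/(2 + 10) + 109)² = ((-4 + 12)/12 + 109)² = ((1/12)*8 + 109)² = (⅔ + 109)² = (329/3)² = 108241/9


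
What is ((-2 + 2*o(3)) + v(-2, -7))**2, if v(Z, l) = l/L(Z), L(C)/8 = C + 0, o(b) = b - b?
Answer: 625/256 ≈ 2.4414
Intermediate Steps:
o(b) = 0
L(C) = 8*C (L(C) = 8*(C + 0) = 8*C)
v(Z, l) = l/(8*Z) (v(Z, l) = l/((8*Z)) = l*(1/(8*Z)) = l/(8*Z))
((-2 + 2*o(3)) + v(-2, -7))**2 = ((-2 + 2*0) + (1/8)*(-7)/(-2))**2 = ((-2 + 0) + (1/8)*(-7)*(-1/2))**2 = (-2 + 7/16)**2 = (-25/16)**2 = 625/256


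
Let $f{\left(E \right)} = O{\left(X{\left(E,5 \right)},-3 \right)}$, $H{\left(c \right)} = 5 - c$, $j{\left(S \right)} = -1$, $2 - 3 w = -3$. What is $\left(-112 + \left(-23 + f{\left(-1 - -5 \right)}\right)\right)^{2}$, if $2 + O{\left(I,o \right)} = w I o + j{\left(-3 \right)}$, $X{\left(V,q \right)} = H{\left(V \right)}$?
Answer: $20449$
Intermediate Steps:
$w = \frac{5}{3}$ ($w = \frac{2}{3} - -1 = \frac{2}{3} + 1 = \frac{5}{3} \approx 1.6667$)
$X{\left(V,q \right)} = 5 - V$
$O{\left(I,o \right)} = -3 + \frac{5 I o}{3}$ ($O{\left(I,o \right)} = -2 + \left(\frac{5 I}{3} o - 1\right) = -2 + \left(\frac{5 I o}{3} - 1\right) = -2 + \left(-1 + \frac{5 I o}{3}\right) = -3 + \frac{5 I o}{3}$)
$f{\left(E \right)} = -28 + 5 E$ ($f{\left(E \right)} = -3 + \frac{5}{3} \left(5 - E\right) \left(-3\right) = -3 + \left(-25 + 5 E\right) = -28 + 5 E$)
$\left(-112 + \left(-23 + f{\left(-1 - -5 \right)}\right)\right)^{2} = \left(-112 - \left(51 - 5 \left(-1 - -5\right)\right)\right)^{2} = \left(-112 - \left(51 - 5 \left(-1 + 5\right)\right)\right)^{2} = \left(-112 + \left(-23 + \left(-28 + 5 \cdot 4\right)\right)\right)^{2} = \left(-112 + \left(-23 + \left(-28 + 20\right)\right)\right)^{2} = \left(-112 - 31\right)^{2} = \left(-143\right)^{2} = 20449$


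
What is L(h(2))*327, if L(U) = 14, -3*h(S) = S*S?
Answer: 4578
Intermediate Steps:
h(S) = -S²/3 (h(S) = -S*S/3 = -S²/3)
L(h(2))*327 = 14*327 = 4578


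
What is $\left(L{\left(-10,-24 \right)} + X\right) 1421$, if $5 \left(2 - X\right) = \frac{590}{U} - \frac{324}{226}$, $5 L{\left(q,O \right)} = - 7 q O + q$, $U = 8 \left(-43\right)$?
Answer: $- \frac{46312210301}{97180} \approx -4.7656 \cdot 10^{5}$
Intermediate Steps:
$U = -344$
$L{\left(q,O \right)} = \frac{q}{5} - \frac{7 O q}{5}$ ($L{\left(q,O \right)} = \frac{- 7 q O + q}{5} = \frac{- 7 O q + q}{5} = \frac{q - 7 O q}{5} = \frac{q}{5} - \frac{7 O q}{5}$)
$X = \frac{255559}{97180}$ ($X = 2 - \frac{\frac{590}{-344} - \frac{324}{226}}{5} = 2 - \frac{590 \left(- \frac{1}{344}\right) - \frac{162}{113}}{5} = 2 - \frac{- \frac{295}{172} - \frac{162}{113}}{5} = 2 - - \frac{61199}{97180} = 2 + \frac{61199}{97180} = \frac{255559}{97180} \approx 2.6297$)
$\left(L{\left(-10,-24 \right)} + X\right) 1421 = \left(\frac{1}{5} \left(-10\right) \left(1 - -168\right) + \frac{255559}{97180}\right) 1421 = \left(\frac{1}{5} \left(-10\right) \left(1 + 168\right) + \frac{255559}{97180}\right) 1421 = \left(\frac{1}{5} \left(-10\right) 169 + \frac{255559}{97180}\right) 1421 = \left(-338 + \frac{255559}{97180}\right) 1421 = \left(- \frac{32591281}{97180}\right) 1421 = - \frac{46312210301}{97180}$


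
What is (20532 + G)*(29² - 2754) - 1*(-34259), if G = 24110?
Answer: -85365887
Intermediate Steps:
(20532 + G)*(29² - 2754) - 1*(-34259) = (20532 + 24110)*(29² - 2754) - 1*(-34259) = 44642*(841 - 2754) + 34259 = 44642*(-1913) + 34259 = -85400146 + 34259 = -85365887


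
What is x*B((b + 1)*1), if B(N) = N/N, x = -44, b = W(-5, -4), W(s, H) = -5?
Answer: -44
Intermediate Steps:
b = -5
B(N) = 1
x*B((b + 1)*1) = -44*1 = -44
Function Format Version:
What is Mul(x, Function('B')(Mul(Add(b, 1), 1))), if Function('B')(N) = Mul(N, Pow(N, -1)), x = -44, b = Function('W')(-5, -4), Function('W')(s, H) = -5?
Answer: -44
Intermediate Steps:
b = -5
Function('B')(N) = 1
Mul(x, Function('B')(Mul(Add(b, 1), 1))) = Mul(-44, 1) = -44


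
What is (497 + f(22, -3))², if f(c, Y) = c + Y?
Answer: 266256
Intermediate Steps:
f(c, Y) = Y + c
(497 + f(22, -3))² = (497 + (-3 + 22))² = (497 + 19)² = 516² = 266256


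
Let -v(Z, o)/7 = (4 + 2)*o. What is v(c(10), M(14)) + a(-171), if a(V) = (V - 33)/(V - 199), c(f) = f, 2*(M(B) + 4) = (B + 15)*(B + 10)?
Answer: -2672778/185 ≈ -14447.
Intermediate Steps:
M(B) = -4 + (10 + B)*(15 + B)/2 (M(B) = -4 + ((B + 15)*(B + 10))/2 = -4 + ((15 + B)*(10 + B))/2 = -4 + ((10 + B)*(15 + B))/2 = -4 + (10 + B)*(15 + B)/2)
a(V) = (-33 + V)/(-199 + V)
v(Z, o) = -42*o (v(Z, o) = -7*(4 + 2)*o = -42*o)
v(c(10), M(14)) + a(-171) = -42*(71 + (1/2)*14**2 + (25/2)*14) + (-33 - 171)/(-199 - 171) = -42*(71 + (1/2)*196 + 175) - 204/(-370) = -42*(71 + 98 + 175) - 1/370*(-204) = -42*344 + 102/185 = -14448 + 102/185 = -2672778/185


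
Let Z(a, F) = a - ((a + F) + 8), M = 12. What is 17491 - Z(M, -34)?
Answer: 17465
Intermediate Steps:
Z(a, F) = -8 - F (Z(a, F) = a - ((F + a) + 8) = a - (8 + F + a) = a + (-8 - F - a) = -8 - F)
17491 - Z(M, -34) = 17491 - (-8 - 1*(-34)) = 17491 - (-8 + 34) = 17491 - 1*26 = 17491 - 26 = 17465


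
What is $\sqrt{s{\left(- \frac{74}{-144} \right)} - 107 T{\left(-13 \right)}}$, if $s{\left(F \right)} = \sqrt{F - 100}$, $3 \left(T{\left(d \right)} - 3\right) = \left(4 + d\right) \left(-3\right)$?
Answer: $\frac{\sqrt{-46224 + 3 i \sqrt{14326}}}{6} \approx 0.13918 + 35.833 i$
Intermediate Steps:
$T{\left(d \right)} = -1 - d$ ($T{\left(d \right)} = 3 + \frac{\left(4 + d\right) \left(-3\right)}{3} = 3 + \frac{-12 - 3 d}{3} = 3 - \left(4 + d\right) = -1 - d$)
$s{\left(F \right)} = \sqrt{-100 + F}$
$\sqrt{s{\left(- \frac{74}{-144} \right)} - 107 T{\left(-13 \right)}} = \sqrt{\sqrt{-100 - \frac{74}{-144}} - 107 \left(-1 - -13\right)} = \sqrt{\sqrt{-100 - - \frac{37}{72}} - 107 \left(-1 + 13\right)} = \sqrt{\sqrt{-100 + \frac{37}{72}} - 1284} = \sqrt{\sqrt{- \frac{7163}{72}} - 1284} = \sqrt{\frac{i \sqrt{14326}}{12} - 1284} = \sqrt{-1284 + \frac{i \sqrt{14326}}{12}}$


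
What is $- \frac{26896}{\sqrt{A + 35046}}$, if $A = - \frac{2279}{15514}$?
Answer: $- \frac{26896 \sqrt{8434982976610}}{543701365} \approx -143.67$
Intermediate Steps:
$A = - \frac{2279}{15514}$ ($A = \left(-2279\right) \frac{1}{15514} = - \frac{2279}{15514} \approx -0.1469$)
$- \frac{26896}{\sqrt{A + 35046}} = - \frac{26896}{\sqrt{- \frac{2279}{15514} + 35046}} = - \frac{26896}{\sqrt{\frac{543701365}{15514}}} = - \frac{26896}{\frac{1}{15514} \sqrt{8434982976610}} = - 26896 \frac{\sqrt{8434982976610}}{543701365} = - \frac{26896 \sqrt{8434982976610}}{543701365}$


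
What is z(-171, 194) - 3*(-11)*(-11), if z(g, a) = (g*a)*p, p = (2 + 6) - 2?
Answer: -199407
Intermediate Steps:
p = 6 (p = 8 - 2 = 6)
z(g, a) = 6*a*g (z(g, a) = (g*a)*6 = (a*g)*6 = 6*a*g)
z(-171, 194) - 3*(-11)*(-11) = 6*194*(-171) - 3*(-11)*(-11) = -199044 - (-33)*(-11) = -199044 - 1*363 = -199044 - 363 = -199407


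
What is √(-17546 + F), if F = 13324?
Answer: I*√4222 ≈ 64.977*I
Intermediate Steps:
√(-17546 + F) = √(-17546 + 13324) = √(-4222) = I*√4222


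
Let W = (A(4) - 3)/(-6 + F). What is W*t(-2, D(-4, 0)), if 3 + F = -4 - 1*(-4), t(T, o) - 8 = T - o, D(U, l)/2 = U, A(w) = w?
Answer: -14/9 ≈ -1.5556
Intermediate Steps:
D(U, l) = 2*U
t(T, o) = 8 + T - o (t(T, o) = 8 + (T - o) = 8 + T - o)
F = -3 (F = -3 + (-4 - 1*(-4)) = -3 + (-4 + 4) = -3 + 0 = -3)
W = -⅑ (W = (4 - 3)/(-6 - 3) = 1/(-9) = 1*(-⅑) = -⅑ ≈ -0.11111)
W*t(-2, D(-4, 0)) = -(8 - 2 - 2*(-4))/9 = -(8 - 2 - 1*(-8))/9 = -(8 - 2 + 8)/9 = -⅑*14 = -14/9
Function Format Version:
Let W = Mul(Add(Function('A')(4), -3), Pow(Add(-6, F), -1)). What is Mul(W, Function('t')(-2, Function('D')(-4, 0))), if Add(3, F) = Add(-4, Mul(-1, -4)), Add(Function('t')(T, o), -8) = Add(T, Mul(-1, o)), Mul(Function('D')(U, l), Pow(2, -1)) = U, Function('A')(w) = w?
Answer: Rational(-14, 9) ≈ -1.5556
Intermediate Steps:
Function('D')(U, l) = Mul(2, U)
Function('t')(T, o) = Add(8, T, Mul(-1, o)) (Function('t')(T, o) = Add(8, Add(T, Mul(-1, o))) = Add(8, T, Mul(-1, o)))
F = -3 (F = Add(-3, Add(-4, Mul(-1, -4))) = Add(-3, Add(-4, 4)) = Add(-3, 0) = -3)
W = Rational(-1, 9) (W = Mul(Add(4, -3), Pow(Add(-6, -3), -1)) = Mul(1, Pow(-9, -1)) = Mul(1, Rational(-1, 9)) = Rational(-1, 9) ≈ -0.11111)
Mul(W, Function('t')(-2, Function('D')(-4, 0))) = Mul(Rational(-1, 9), Add(8, -2, Mul(-1, Mul(2, -4)))) = Mul(Rational(-1, 9), Add(8, -2, Mul(-1, -8))) = Mul(Rational(-1, 9), Add(8, -2, 8)) = Mul(Rational(-1, 9), 14) = Rational(-14, 9)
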